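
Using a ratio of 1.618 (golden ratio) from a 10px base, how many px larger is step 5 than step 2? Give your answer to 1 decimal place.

84.7px

Step 2: 10.0 × 1.618² = 26.179px
Step 5: 10.0 × 1.618⁵ = 110.890px
Difference: 110.890 − 26.179 = 84.711px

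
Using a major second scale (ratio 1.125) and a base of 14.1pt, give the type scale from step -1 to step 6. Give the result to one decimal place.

Step -1: 14.1 ÷ 1.125 = 12.5
Step 0: 14.1pt
Step 1: 14.1 × 1.125 = 15.9
Step 2: 14.1 × 1.125² = 17.8
Step 3: 14.1 × 1.125³ = 20.1
Step 4: 14.1 × 1.125⁴ = 22.6
Step 5: 14.1 × 1.125⁵ = 25.4
Step 6: 14.1 × 1.125⁶ = 28.6

12.5pt, 14.1pt, 15.9pt, 17.8pt, 20.1pt, 22.6pt, 25.4pt, 28.6pt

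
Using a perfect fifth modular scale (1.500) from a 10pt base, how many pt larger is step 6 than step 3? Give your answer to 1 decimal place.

Step 3: 10.0 × 1.500³ = 33.750pt
Step 6: 10.0 × 1.500⁶ = 113.906pt
Difference: 113.906 − 33.750 = 80.156pt

80.2pt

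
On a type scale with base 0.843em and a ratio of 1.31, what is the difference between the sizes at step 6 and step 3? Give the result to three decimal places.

Step 3: 0.843 × 1.31³ = 1.89514em
Step 6: 0.843 × 1.31⁶ = 4.26045em
Difference: 4.26045 − 1.89514 = 2.36531em

2.365em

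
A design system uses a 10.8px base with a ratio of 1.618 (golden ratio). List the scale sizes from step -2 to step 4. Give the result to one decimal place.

4.1px, 6.7px, 10.8px, 17.5px, 28.3px, 45.7px, 74.0px

Step -2: 10.8 ÷ 1.618² = 4.1
Step -1: 10.8 ÷ 1.618 = 6.7
Step 0: 10.8px
Step 1: 10.8 × 1.618 = 17.5
Step 2: 10.8 × 1.618² = 28.3
Step 3: 10.8 × 1.618³ = 45.7
Step 4: 10.8 × 1.618⁴ = 74.0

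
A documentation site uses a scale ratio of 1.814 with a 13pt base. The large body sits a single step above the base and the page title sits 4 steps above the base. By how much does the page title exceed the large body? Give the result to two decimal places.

Step 1: 13.0 × 1.814 = 23.5820pt
Step 4: 13.0 × 1.814⁴ = 140.7643pt
Difference: 140.7643 − 23.5820 = 117.1823pt

117.18pt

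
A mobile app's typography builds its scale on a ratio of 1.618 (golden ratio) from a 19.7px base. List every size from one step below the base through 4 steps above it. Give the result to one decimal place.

Step -1: 19.7 ÷ 1.618 = 12.2
Step 0: 19.7px
Step 1: 19.7 × 1.618 = 31.9
Step 2: 19.7 × 1.618² = 51.6
Step 3: 19.7 × 1.618³ = 83.4
Step 4: 19.7 × 1.618⁴ = 135.0

12.2px, 19.7px, 31.9px, 51.6px, 83.4px, 135.0px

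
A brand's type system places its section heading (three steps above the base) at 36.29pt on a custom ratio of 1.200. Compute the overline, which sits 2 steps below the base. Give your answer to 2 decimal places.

14.58pt

36.29 ÷ 1.200⁵ = 36.29 ÷ 2.48832 ≈ 14.584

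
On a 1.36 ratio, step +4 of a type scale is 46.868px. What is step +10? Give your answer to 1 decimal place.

46.868 × 1.36⁶ = 46.868 × 6.32752 ≈ 296.558

296.6px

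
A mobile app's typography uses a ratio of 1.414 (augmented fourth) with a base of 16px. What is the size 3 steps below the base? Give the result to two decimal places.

16.0 ÷ 1.414³ = 16.0 ÷ 2.82715 ≈ 5.66

5.66px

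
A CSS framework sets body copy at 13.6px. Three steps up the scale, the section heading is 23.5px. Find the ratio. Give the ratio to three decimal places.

The ratio satisfies 13.6 × r³ = 23.5, so r = (23.5 / 13.6)^(1/3).
r = 1.7279^(1/3) ≈ 1.2000

1.200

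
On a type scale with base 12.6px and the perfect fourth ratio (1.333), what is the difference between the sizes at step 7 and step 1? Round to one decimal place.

Step 1: 12.6 × 1.333 = 16.796px
Step 7: 12.6 × 1.333⁷ = 94.228px
Difference: 94.228 − 16.796 = 77.432px

77.4px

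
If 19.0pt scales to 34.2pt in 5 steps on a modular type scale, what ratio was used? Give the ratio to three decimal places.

The ratio satisfies 19.0 × r⁵ = 34.2, so r = (34.2 / 19.0)^(1/5).
r = 1.8000^(1/5) ≈ 1.1247

1.125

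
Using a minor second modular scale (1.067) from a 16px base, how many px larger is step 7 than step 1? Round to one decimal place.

8.1px

Step 1: 16.0 × 1.067 = 17.072px
Step 7: 16.0 × 1.067⁷ = 25.192px
Difference: 25.192 − 17.072 = 8.120px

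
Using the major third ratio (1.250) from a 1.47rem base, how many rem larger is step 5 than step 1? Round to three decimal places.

2.649rem

Step 1: 1.47 × 1.250 = 1.83750rem
Step 5: 1.47 × 1.250⁵ = 4.48608rem
Difference: 4.48608 − 1.83750 = 2.64858rem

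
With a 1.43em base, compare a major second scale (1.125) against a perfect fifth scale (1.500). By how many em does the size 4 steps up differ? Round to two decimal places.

Major second: 1.43 × 1.125⁴ = 2.2906em
Perfect fifth: 1.43 × 1.500⁴ = 7.2394em
Difference: 7.2394 − 2.2906 = 4.9488em

4.95em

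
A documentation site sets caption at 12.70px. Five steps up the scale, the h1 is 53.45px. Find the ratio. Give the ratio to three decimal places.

r⁵ = 53.45 / 12.70, so r = (53.45/12.70)^(1/5).
r = 4.2087^(1/5) ≈ 1.3330

1.333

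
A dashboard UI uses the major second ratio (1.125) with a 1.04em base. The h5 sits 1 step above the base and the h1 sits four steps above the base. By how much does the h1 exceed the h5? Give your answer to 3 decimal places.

0.496em

Step 1: 1.04 × 1.125 = 1.17000em
Step 4: 1.04 × 1.125⁴ = 1.66588em
Difference: 1.66588 − 1.17000 = 0.49588em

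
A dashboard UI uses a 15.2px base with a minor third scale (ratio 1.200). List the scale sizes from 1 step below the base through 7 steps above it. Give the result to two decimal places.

12.67px, 15.20px, 18.24px, 21.89px, 26.27px, 31.52px, 37.82px, 45.39px, 54.46px

Step -1: 15.2 ÷ 1.200 = 12.67
Step 0: 15.2px
Step 1: 15.2 × 1.200 = 18.24
Step 2: 15.2 × 1.200² = 21.89
Step 3: 15.2 × 1.200³ = 26.27
Step 4: 15.2 × 1.200⁴ = 31.52
Step 5: 15.2 × 1.200⁵ = 37.82
Step 6: 15.2 × 1.200⁶ = 45.39
Step 7: 15.2 × 1.200⁷ = 54.46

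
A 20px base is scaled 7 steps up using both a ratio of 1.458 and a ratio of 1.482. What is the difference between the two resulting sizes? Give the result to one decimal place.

33.9px

At 1.458: 20.0 × 1.458⁷ = 280.113px
At 1.482: 20.0 × 1.482⁷ = 314.027px
Difference: 314.027 − 280.113 = 33.914px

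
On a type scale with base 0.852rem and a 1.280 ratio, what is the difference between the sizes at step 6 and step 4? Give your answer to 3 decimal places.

Step 4: 0.852 × 1.280⁴ = 2.28707rem
Step 6: 0.852 × 1.280⁶ = 3.74714rem
Difference: 3.74714 − 2.28707 = 1.46007rem

1.460rem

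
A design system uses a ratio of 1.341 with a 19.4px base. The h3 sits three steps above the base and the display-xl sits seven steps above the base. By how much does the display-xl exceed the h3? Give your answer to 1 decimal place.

104.5px

Step 3: 19.4 × 1.341³ = 46.783px
Step 7: 19.4 × 1.341⁷ = 151.288px
Difference: 151.288 − 46.783 = 104.505px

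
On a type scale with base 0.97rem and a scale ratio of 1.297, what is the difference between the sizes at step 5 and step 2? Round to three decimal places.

1.928rem

Step 2: 0.97 × 1.297² = 1.63174rem
Step 5: 0.97 × 1.297⁵ = 3.56018rem
Difference: 3.56018 − 1.63174 = 1.92844rem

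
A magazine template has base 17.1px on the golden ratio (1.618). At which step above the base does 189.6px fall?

5

1.618ⁿ = 189.6 / 17.1 = 11.0877
n = ln(11.0877) / ln(1.618) = 2.4058 / 0.4812 ≈ 5.00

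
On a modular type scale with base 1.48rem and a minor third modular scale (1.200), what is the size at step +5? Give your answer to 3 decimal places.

Each step on a modular scale multiplies by the ratio, so the size n steps from the base is base × ratioⁿ.
1.48 × 1.200⁵ = 1.48 × 2.48832 ≈ 3.683

3.683rem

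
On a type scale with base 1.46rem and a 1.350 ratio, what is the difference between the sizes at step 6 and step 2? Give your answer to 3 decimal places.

Step 2: 1.46 × 1.350² = 2.66085rem
Step 6: 1.46 × 1.350⁶ = 8.83803rem
Difference: 8.83803 − 2.66085 = 6.17718rem

6.177rem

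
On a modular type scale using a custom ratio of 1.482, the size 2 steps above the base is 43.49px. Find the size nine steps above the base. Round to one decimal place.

Moving from step +2 to step +9 is 7 steps up, so multiply by r⁷.
43.49 × 1.482⁷ = 43.49 × 15.70137 ≈ 682.852

682.9px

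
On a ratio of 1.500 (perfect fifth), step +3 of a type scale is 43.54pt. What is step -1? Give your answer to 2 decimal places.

43.54 ÷ 1.500⁴ = 43.54 ÷ 5.06250 ≈ 8.600

8.60pt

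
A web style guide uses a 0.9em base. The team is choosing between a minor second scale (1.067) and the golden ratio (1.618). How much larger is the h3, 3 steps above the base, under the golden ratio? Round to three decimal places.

Minor second: 0.9 × 1.067³ = 1.09329em
Golden ratio: 0.9 × 1.618³ = 3.81222em
Difference: 3.81222 − 1.09329 = 2.71893em

2.719em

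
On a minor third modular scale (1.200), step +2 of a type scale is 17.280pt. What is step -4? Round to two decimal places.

5.79pt

17.280 ÷ 1.200⁶ = 17.280 ÷ 2.98598 ≈ 5.787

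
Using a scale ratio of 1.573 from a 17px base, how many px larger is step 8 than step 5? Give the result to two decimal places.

Step 5: 17.0 × 1.573⁵ = 163.7165px
Step 8: 17.0 × 1.573⁸ = 637.2043px
Difference: 637.2043 − 163.7165 = 473.4878px

473.49px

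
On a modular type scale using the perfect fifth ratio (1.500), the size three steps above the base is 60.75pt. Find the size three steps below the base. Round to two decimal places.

5.33pt

60.75 ÷ 1.500⁶ = 60.75 ÷ 11.39062 ≈ 5.333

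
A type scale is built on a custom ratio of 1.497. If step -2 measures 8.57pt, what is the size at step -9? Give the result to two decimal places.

The gap is -9 − (-2) = -7 steps, so the factor is 1.497^-7.
8.57 ÷ 1.497⁷ = 8.57 ÷ 16.84816 ≈ 0.509

0.51pt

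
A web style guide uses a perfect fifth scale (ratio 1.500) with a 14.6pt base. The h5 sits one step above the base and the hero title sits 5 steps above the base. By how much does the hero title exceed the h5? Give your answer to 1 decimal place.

89.0pt

Step 1: 14.6 × 1.500 = 21.900pt
Step 5: 14.6 × 1.500⁵ = 110.869pt
Difference: 110.869 − 21.900 = 88.969pt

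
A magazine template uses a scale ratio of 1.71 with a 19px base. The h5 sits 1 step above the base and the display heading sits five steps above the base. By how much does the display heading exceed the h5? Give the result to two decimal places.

Step 1: 19.0 × 1.71 = 32.4900px
Step 5: 19.0 × 1.71⁵ = 277.8012px
Difference: 277.8012 − 32.4900 = 245.3112px

245.31px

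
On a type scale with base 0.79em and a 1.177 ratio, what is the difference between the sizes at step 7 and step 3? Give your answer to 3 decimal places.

Step 3: 0.79 × 1.177³ = 1.28812em
Step 7: 0.79 × 1.177⁷ = 2.47208em
Difference: 2.47208 − 1.28812 = 1.18396em

1.184em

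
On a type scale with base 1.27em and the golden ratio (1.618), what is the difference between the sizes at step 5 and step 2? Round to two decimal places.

10.76em

Step 2: 1.27 × 1.618² = 3.3248em
Step 5: 1.27 × 1.618⁵ = 14.0830em
Difference: 14.0830 − 3.3248 = 10.7582em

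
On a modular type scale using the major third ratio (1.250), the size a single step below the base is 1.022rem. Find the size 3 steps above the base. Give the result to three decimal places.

2.495rem

1.022 × 1.250⁴ = 1.022 × 2.44141 ≈ 2.495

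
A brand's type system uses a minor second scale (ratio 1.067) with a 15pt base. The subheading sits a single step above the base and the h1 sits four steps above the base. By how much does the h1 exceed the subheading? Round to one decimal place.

3.4pt

Step 1: 15.0 × 1.067 = 16.005pt
Step 4: 15.0 × 1.067⁴ = 19.442pt
Difference: 19.442 − 16.005 = 3.437pt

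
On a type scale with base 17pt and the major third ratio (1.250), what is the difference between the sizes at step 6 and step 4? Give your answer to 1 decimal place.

Step 4: 17.0 × 1.250⁴ = 41.504pt
Step 6: 17.0 × 1.250⁶ = 64.850pt
Difference: 64.850 − 41.504 = 23.346pt

23.3pt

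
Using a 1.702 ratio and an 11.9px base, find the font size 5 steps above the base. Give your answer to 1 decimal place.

Each step on a modular scale multiplies by the ratio, so the size n steps from the base is base × ratioⁿ.
11.9 × 1.702⁵ = 11.9 × 14.28229 ≈ 169.96

170.0px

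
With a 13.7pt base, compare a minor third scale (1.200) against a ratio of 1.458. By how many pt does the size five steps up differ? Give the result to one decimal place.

Minor third: 13.7 × 1.200⁵ = 34.090pt
At 1.458: 13.7 × 1.458⁵ = 90.263pt
Difference: 90.263 − 34.090 = 56.173pt

56.2pt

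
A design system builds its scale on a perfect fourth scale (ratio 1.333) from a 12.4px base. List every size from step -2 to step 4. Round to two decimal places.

Step -2: 12.4 ÷ 1.333² = 6.98
Step -1: 12.4 ÷ 1.333 = 9.30
Step 0: 12.4px
Step 1: 12.4 × 1.333 = 16.53
Step 2: 12.4 × 1.333² = 22.03
Step 3: 12.4 × 1.333³ = 29.37
Step 4: 12.4 × 1.333⁴ = 39.15

6.98px, 9.30px, 12.40px, 16.53px, 22.03px, 29.37px, 39.15px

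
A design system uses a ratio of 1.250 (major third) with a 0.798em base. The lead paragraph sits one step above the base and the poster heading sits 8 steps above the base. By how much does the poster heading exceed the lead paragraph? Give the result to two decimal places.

Step 1: 0.798 × 1.250 = 0.9975em
Step 8: 0.798 × 1.250⁸ = 4.7565em
Difference: 4.7565 − 0.9975 = 3.7590em

3.76em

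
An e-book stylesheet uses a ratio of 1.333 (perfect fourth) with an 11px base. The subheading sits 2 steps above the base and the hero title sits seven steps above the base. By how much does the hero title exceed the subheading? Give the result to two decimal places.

62.72px

Step 2: 11.0 × 1.333² = 19.5458px
Step 7: 11.0 × 1.333⁷ = 82.2628px
Difference: 82.2628 − 19.5458 = 62.7170px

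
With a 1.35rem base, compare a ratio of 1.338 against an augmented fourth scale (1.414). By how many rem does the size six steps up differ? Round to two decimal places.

3.04rem

At 1.338: 1.35 × 1.338⁶ = 7.7459rem
Augmented fourth: 1.35 × 1.414⁶ = 10.7902rem
Difference: 10.7902 − 7.7459 = 3.0443rem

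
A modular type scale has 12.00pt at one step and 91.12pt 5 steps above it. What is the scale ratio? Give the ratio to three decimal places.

1.500

The ratio satisfies 12.00 × r⁵ = 91.12, so r = (91.12 / 12.00)^(1/5).
r = 7.5933^(1/5) ≈ 1.5000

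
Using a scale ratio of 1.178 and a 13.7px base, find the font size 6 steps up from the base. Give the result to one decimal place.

36.6px

Every step multiplies by the scale ratio.
13.7 × 1.178⁶ = 13.7 × 2.67222 ≈ 36.61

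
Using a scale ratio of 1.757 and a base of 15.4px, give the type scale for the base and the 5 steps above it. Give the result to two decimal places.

Step 0: 15.4px
Step 1: 15.4 × 1.757 = 27.06
Step 2: 15.4 × 1.757² = 47.54
Step 3: 15.4 × 1.757³ = 83.53
Step 4: 15.4 × 1.757⁴ = 146.76
Step 5: 15.4 × 1.757⁵ = 257.86

15.40px, 27.06px, 47.54px, 83.53px, 146.76px, 257.86px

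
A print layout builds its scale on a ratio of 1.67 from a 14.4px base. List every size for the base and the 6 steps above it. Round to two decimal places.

Step 0: 14.4px
Step 1: 14.4 × 1.67 = 24.05
Step 2: 14.4 × 1.67² = 40.16
Step 3: 14.4 × 1.67³ = 67.07
Step 4: 14.4 × 1.67⁴ = 112.00
Step 5: 14.4 × 1.67⁵ = 187.04
Step 6: 14.4 × 1.67⁶ = 312.36

14.40px, 24.05px, 40.16px, 67.07px, 112.00px, 187.04px, 312.36px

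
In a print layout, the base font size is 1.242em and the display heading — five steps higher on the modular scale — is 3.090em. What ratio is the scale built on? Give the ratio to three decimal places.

r⁵ = 3.090 / 1.242, so r = (3.090/1.242)^(1/5).
r = 2.4879^(1/5) ≈ 1.2000

1.200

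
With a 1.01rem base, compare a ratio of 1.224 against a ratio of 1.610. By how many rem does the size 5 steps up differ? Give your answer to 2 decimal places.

At 1.224: 1.01 × 1.224⁵ = 2.7748rem
At 1.610: 1.01 × 1.610⁵ = 10.9257rem
Difference: 10.9257 − 2.7748 = 8.1509rem

8.15rem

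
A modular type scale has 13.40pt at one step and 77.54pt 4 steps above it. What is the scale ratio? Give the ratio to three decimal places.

1.551

The ratio satisfies 13.40 × r⁴ = 77.54, so r = (77.54 / 13.40)^(1/4).
r = 5.7866^(1/4) ≈ 1.5510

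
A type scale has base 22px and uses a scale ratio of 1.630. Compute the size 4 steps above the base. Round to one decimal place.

155.3px

Every step multiplies by the scale ratio.
22.0 × 1.630⁴ = 22.0 × 7.05912 ≈ 155.30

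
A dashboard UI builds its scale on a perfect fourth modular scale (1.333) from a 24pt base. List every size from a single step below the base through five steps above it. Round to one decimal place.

18.0pt, 24.0pt, 32.0pt, 42.6pt, 56.8pt, 75.8pt, 101.0pt

Step -1: 24.0 ÷ 1.333 = 18.0
Step 0: 24pt
Step 1: 24.0 × 1.333 = 32.0
Step 2: 24.0 × 1.333² = 42.6
Step 3: 24.0 × 1.333³ = 56.8
Step 4: 24.0 × 1.333⁴ = 75.8
Step 5: 24.0 × 1.333⁵ = 101.0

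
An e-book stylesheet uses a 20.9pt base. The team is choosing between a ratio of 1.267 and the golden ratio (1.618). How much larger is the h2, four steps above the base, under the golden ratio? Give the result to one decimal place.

At 1.267: 20.9 × 1.267⁴ = 53.858pt
Golden ratio: 20.9 × 1.618⁴ = 143.239pt
Difference: 143.239 − 53.858 = 89.381pt

89.4pt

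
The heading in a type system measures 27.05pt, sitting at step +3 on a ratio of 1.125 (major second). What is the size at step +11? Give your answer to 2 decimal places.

27.05 × 1.125⁸ = 27.05 × 2.56578 ≈ 69.404

69.40pt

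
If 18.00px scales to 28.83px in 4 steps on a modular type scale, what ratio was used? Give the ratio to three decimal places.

1.125

The ratio satisfies 18.00 × r⁴ = 28.83, so r = (28.83 / 18.00)^(1/4).
r = 1.6017^(1/4) ≈ 1.1250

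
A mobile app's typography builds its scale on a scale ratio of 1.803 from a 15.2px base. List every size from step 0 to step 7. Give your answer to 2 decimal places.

15.20px, 27.41px, 49.41px, 89.09px, 160.63px, 289.62px, 522.18px, 941.49px

Step 0: 15.2px
Step 1: 15.2 × 1.803 = 27.41
Step 2: 15.2 × 1.803² = 49.41
Step 3: 15.2 × 1.803³ = 89.09
Step 4: 15.2 × 1.803⁴ = 160.63
Step 5: 15.2 × 1.803⁵ = 289.62
Step 6: 15.2 × 1.803⁶ = 522.18
Step 7: 15.2 × 1.803⁷ = 941.49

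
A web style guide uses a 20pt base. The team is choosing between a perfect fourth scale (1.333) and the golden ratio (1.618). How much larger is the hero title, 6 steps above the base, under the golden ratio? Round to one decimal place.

Perfect fourth: 20.0 × 1.333⁶ = 112.205pt
Golden ratio: 20.0 × 1.618⁶ = 358.840pt
Difference: 358.840 − 112.205 = 246.635pt

246.6pt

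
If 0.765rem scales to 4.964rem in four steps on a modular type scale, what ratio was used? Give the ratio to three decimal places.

r⁴ = 4.964 / 0.765, so r = (4.964/0.765)^(1/4).
r = 6.4889^(1/4) ≈ 1.5960

1.596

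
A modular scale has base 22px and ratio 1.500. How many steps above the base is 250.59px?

1.500ⁿ = 250.59 / 22 = 11.3905
n = ln(11.3905) / ln(1.500) = 2.4328 / 0.4055 ≈ 6.00

6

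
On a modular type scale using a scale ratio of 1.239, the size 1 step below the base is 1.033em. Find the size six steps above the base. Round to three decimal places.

4.630em

The gap is 6 − (-1) = 7 steps, so the factor is 1.239^7.
1.033 × 1.239⁷ = 1.033 × 4.48228 ≈ 4.630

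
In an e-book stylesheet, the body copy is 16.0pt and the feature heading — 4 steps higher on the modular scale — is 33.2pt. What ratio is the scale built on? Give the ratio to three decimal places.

1.200

The ratio satisfies 16.0 × r⁴ = 33.2, so r = (33.2 / 16.0)^(1/4).
r = 2.0750^(1/4) ≈ 1.2002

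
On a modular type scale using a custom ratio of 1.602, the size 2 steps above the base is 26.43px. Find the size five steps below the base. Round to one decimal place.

1.0px

26.43 ÷ 1.602⁷ = 26.43 ÷ 27.07931 ≈ 0.976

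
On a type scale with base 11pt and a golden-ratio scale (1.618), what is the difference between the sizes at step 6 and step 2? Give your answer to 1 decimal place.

Step 2: 11.0 × 1.618² = 28.797pt
Step 6: 11.0 × 1.618⁶ = 197.362pt
Difference: 197.362 − 28.797 = 168.565pt

168.6pt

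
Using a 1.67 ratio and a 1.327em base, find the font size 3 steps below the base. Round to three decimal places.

1.327 ÷ 1.67³ = 1.327 ÷ 4.65746 ≈ 0.285

0.285em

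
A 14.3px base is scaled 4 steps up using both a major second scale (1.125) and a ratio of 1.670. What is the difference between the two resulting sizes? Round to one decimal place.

88.3px

Major second: 14.3 × 1.125⁴ = 22.906px
At 1.670: 14.3 × 1.670⁴ = 111.225px
Difference: 111.225 − 22.906 = 88.319px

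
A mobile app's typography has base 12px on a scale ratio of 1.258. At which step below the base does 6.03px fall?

3

1.258ⁿ = 12 / 6.03 = 1.9900
n = ln(1.9900) / ln(1.258) = 0.6882 / 0.2295 ≈ 3.00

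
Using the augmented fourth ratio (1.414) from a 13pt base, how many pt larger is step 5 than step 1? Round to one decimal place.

55.1pt

Step 1: 13.0 × 1.414 = 18.382pt
Step 5: 13.0 × 1.414⁵ = 73.484pt
Difference: 73.484 − 18.382 = 55.102pt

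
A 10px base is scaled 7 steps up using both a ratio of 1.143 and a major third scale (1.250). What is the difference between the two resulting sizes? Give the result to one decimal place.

At 1.143: 10.0 × 1.143⁷ = 25.487px
Major third: 10.0 × 1.250⁷ = 47.684px
Difference: 47.684 − 25.487 = 22.197px

22.2px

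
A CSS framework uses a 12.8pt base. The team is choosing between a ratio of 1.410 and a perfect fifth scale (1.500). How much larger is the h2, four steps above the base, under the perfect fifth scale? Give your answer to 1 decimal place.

At 1.410: 12.8 × 1.410⁴ = 50.593pt
Perfect fifth: 12.8 × 1.500⁴ = 64.800pt
Difference: 64.800 − 50.593 = 14.207pt

14.2pt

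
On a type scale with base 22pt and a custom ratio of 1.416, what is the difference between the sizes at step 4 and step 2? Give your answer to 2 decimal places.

44.33pt

Step 2: 22.0 × 1.416² = 44.1112pt
Step 4: 22.0 × 1.416⁴ = 88.4455pt
Difference: 88.4455 − 44.1112 = 44.3343pt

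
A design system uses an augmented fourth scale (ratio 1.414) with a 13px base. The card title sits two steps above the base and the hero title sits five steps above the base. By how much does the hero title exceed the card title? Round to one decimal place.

Step 2: 13.0 × 1.414² = 25.992px
Step 5: 13.0 × 1.414⁵ = 73.484px
Difference: 73.484 − 25.992 = 47.492px

47.5px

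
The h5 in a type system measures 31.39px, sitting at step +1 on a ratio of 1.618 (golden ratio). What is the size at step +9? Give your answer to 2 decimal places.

1474.41px

31.39 × 1.618⁸ = 31.39 × 46.97082 ≈ 1474.414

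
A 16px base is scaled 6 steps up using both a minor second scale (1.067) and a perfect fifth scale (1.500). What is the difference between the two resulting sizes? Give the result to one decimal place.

158.6px

Minor second: 16.0 × 1.067⁶ = 23.611px
Perfect fifth: 16.0 × 1.500⁶ = 182.250px
Difference: 182.250 − 23.611 = 158.639px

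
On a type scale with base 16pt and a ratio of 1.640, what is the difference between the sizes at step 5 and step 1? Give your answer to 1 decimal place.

163.6pt

Step 1: 16.0 × 1.640 = 26.240pt
Step 5: 16.0 × 1.640⁵ = 189.819pt
Difference: 189.819 − 26.240 = 163.579pt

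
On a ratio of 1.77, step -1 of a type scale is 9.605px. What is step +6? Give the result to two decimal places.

9.605 × 1.77⁷ = 9.605 × 54.42681 ≈ 522.769

522.77px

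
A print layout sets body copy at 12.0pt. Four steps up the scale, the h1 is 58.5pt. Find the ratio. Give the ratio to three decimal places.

1.486

The ratio satisfies 12.0 × r⁴ = 58.5, so r = (58.5 / 12.0)^(1/4).
r = 4.8750^(1/4) ≈ 1.4859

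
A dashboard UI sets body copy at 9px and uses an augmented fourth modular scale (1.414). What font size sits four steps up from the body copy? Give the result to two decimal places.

Every step multiplies by the scale ratio.
9.0 × 1.414⁴ = 9.0 × 3.99758 ≈ 35.98

35.98px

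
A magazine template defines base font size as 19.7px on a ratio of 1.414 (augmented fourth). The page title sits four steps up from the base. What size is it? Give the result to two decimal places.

78.75px

A modular type scale is a geometric sequence: sizeₙ = base × rⁿ.
19.7 × 1.414⁴ = 19.7 × 3.99758 ≈ 78.75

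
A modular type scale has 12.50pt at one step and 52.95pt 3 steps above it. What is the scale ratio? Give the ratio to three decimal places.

1.618

The ratio satisfies 12.50 × r³ = 52.95, so r = (52.95 / 12.50)^(1/3).
r = 4.2360^(1/3) ≈ 1.6180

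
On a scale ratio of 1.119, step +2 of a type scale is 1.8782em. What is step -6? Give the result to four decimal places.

0.7640em

Moving from step +2 to step -6 is 8 steps down, so divide by r⁸.
1.8782 ÷ 1.119⁸ = 1.8782 ÷ 2.45833 ≈ 0.7640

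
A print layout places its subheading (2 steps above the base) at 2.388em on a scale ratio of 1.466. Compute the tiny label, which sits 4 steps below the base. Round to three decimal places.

0.241em

The gap is -4 − (2) = -6 steps, so the factor is 1.466^-6.
2.388 ÷ 1.466⁶ = 2.388 ÷ 9.92668 ≈ 0.241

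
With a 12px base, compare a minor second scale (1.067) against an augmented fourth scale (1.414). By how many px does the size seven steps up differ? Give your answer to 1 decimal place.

116.7px

Minor second: 12.0 × 1.067⁷ = 18.894px
Augmented fourth: 12.0 × 1.414⁷ = 135.621px
Difference: 135.621 − 18.894 = 116.727px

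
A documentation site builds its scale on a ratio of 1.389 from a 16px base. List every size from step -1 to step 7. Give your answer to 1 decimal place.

11.5px, 16.0px, 22.2px, 30.9px, 42.9px, 59.6px, 82.7px, 114.9px, 159.6px

Step -1: 16.0 ÷ 1.389 = 11.5
Step 0: 16px
Step 1: 16.0 × 1.389 = 22.2
Step 2: 16.0 × 1.389² = 30.9
Step 3: 16.0 × 1.389³ = 42.9
Step 4: 16.0 × 1.389⁴ = 59.6
Step 5: 16.0 × 1.389⁵ = 82.7
Step 6: 16.0 × 1.389⁶ = 114.9
Step 7: 16.0 × 1.389⁷ = 159.6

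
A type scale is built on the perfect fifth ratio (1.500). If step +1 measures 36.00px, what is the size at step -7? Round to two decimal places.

36.00 ÷ 1.500⁸ = 36.00 ÷ 25.62891 ≈ 1.405

1.40px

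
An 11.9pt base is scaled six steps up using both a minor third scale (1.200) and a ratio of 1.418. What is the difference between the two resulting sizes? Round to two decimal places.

Minor third: 11.9 × 1.200⁶ = 35.5332pt
At 1.418: 11.9 × 1.418⁶ = 96.7396pt
Difference: 96.7396 − 35.5332 = 61.2064pt

61.21pt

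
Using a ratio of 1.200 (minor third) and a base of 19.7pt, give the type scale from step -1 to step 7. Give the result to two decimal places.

16.42pt, 19.70pt, 23.64pt, 28.37pt, 34.04pt, 40.85pt, 49.02pt, 58.82pt, 70.59pt

Step -1: 19.7 ÷ 1.200 = 16.42
Step 0: 19.7pt
Step 1: 19.7 × 1.200 = 23.64
Step 2: 19.7 × 1.200² = 28.37
Step 3: 19.7 × 1.200³ = 34.04
Step 4: 19.7 × 1.200⁴ = 40.85
Step 5: 19.7 × 1.200⁵ = 49.02
Step 6: 19.7 × 1.200⁶ = 58.82
Step 7: 19.7 × 1.200⁷ = 70.59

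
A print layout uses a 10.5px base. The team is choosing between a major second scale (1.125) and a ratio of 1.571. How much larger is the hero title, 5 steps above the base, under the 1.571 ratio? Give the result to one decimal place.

81.6px

Major second: 10.5 × 1.125⁵ = 18.921px
At 1.571: 10.5 × 1.571⁵ = 100.478px
Difference: 100.478 − 18.921 = 81.557px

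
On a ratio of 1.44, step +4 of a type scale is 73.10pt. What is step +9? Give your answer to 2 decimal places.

73.10 × 1.44⁵ = 73.10 × 6.19174 ≈ 452.616

452.62pt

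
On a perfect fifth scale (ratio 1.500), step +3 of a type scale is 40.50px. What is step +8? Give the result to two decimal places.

307.55px

Moving from step +3 to step +8 is 5 steps up, so multiply by r⁵.
40.50 × 1.500⁵ = 40.50 × 7.59375 ≈ 307.547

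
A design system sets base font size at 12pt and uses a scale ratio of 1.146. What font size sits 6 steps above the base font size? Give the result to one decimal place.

Each step on a modular scale multiplies by the ratio, so the size n steps from the base is base × ratioⁿ.
12.0 × 1.146⁶ = 12.0 × 2.26521 ≈ 27.18

27.2pt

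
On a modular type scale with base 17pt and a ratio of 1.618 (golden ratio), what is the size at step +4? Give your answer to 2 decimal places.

A modular type scale is a geometric sequence: sizeₙ = base × rⁿ.
17.0 × 1.618⁴ = 17.0 × 6.85353 ≈ 116.51

116.51pt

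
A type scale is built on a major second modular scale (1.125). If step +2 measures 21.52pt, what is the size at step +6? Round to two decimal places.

34.47pt

21.52 × 1.125⁴ = 21.52 × 1.60181 ≈ 34.471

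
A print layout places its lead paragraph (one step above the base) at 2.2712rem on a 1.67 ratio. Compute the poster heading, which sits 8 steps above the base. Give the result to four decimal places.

The gap is 8 − (1) = 7 steps, so the factor is 1.67^7.
2.2712 × 1.67⁷ = 2.2712 × 36.22558 ≈ 82.2755

82.2755rem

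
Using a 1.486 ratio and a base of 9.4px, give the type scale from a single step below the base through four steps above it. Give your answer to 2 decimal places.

Step -1: 9.4 ÷ 1.486 = 6.33
Step 0: 9.4px
Step 1: 9.4 × 1.486 = 13.97
Step 2: 9.4 × 1.486² = 20.76
Step 3: 9.4 × 1.486³ = 30.84
Step 4: 9.4 × 1.486⁴ = 45.84

6.33px, 9.40px, 13.97px, 20.76px, 30.84px, 45.84px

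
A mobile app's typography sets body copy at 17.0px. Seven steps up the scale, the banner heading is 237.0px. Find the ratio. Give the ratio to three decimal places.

1.457

r⁷ = 237.0 / 17.0, so r = (237.0/17.0)^(1/7).
r = 13.9412^(1/7) ≈ 1.4570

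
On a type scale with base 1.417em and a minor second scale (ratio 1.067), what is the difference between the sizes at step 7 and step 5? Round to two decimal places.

0.27em

Step 5: 1.417 × 1.067⁵ = 1.9597em
Step 7: 1.417 × 1.067⁷ = 2.2311em
Difference: 2.2311 − 1.9597 = 0.2714em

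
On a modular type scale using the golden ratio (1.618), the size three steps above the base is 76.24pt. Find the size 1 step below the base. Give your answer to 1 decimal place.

76.24 ÷ 1.618⁴ = 76.24 ÷ 6.85353 ≈ 11.124

11.1pt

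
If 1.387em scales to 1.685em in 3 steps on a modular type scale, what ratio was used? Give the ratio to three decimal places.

1.067

The ratio satisfies 1.387 × r³ = 1.685, so r = (1.685 / 1.387)^(1/3).
r = 1.2149^(1/3) ≈ 1.0670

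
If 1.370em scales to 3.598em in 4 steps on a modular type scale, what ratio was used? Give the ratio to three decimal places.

r⁴ = 3.598 / 1.370, so r = (3.598/1.370)^(1/4).
r = 2.6263^(1/4) ≈ 1.2730

1.273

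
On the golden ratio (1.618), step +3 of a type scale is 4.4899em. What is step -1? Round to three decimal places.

0.655em

4.4899 ÷ 1.618⁴ = 4.4899 ÷ 6.85353 ≈ 0.655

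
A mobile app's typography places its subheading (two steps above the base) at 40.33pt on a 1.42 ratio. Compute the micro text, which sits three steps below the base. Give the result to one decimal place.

Moving from step +2 to step -3 is 5 steps down, so divide by r⁵.
40.33 ÷ 1.42⁵ = 40.33 ÷ 5.77353 ≈ 6.985

7.0pt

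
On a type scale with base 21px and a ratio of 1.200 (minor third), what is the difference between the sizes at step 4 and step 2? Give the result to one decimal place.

Step 2: 21.0 × 1.200² = 30.240px
Step 4: 21.0 × 1.200⁴ = 43.546px
Difference: 43.546 − 30.240 = 13.306px

13.3px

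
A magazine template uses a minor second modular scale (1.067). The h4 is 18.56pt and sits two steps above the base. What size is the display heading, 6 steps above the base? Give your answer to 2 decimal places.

24.06pt

Moving from step +2 to step +6 is 4 steps up, so multiply by r⁴.
18.56 × 1.067⁴ = 18.56 × 1.29616 ≈ 24.057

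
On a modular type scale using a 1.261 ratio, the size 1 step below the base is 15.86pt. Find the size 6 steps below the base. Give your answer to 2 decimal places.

4.97pt

15.86 ÷ 1.261⁵ = 15.86 ÷ 3.18842 ≈ 4.974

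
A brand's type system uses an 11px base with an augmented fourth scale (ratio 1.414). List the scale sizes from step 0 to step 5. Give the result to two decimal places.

Step 0: 11px
Step 1: 11.0 × 1.414 = 15.55
Step 2: 11.0 × 1.414² = 21.99
Step 3: 11.0 × 1.414³ = 31.10
Step 4: 11.0 × 1.414⁴ = 43.97
Step 5: 11.0 × 1.414⁵ = 62.18

11.00px, 15.55px, 21.99px, 31.10px, 43.97px, 62.18px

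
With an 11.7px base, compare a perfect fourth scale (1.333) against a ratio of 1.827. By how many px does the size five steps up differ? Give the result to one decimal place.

188.9px

Perfect fourth: 11.7 × 1.333⁵ = 49.242px
At 1.827: 11.7 × 1.827⁵ = 238.165px
Difference: 238.165 − 49.242 = 188.923px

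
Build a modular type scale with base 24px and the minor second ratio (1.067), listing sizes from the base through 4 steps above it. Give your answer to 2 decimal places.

Step 0: 24px
Step 1: 24.0 × 1.067 = 25.61
Step 2: 24.0 × 1.067² = 27.32
Step 3: 24.0 × 1.067³ = 29.15
Step 4: 24.0 × 1.067⁴ = 31.11

24.00px, 25.61px, 27.32px, 29.15px, 31.11px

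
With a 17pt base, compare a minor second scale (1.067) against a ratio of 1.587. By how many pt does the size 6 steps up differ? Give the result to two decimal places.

Minor second: 17.0 × 1.067⁶ = 25.0862pt
At 1.587: 17.0 × 1.587⁶ = 271.5879pt
Difference: 271.5879 − 25.0862 = 246.5017pt

246.50pt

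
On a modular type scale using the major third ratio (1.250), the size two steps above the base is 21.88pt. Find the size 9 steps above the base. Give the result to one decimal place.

104.3pt

21.88 × 1.250⁷ = 21.88 × 4.76837 ≈ 104.332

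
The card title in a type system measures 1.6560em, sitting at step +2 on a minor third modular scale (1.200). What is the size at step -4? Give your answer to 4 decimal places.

0.5546em

1.6560 ÷ 1.200⁶ = 1.6560 ÷ 2.98598 ≈ 0.5546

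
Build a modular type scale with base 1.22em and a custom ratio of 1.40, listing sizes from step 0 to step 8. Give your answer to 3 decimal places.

1.220em, 1.708em, 2.391em, 3.348em, 4.687em, 6.561em, 9.186em, 12.860em, 18.005em

Step 0: 1.22em
Step 1: 1.22 × 1.40 = 1.708
Step 2: 1.22 × 1.40² = 2.391
Step 3: 1.22 × 1.40³ = 3.348
Step 4: 1.22 × 1.40⁴ = 4.687
Step 5: 1.22 × 1.40⁵ = 6.561
Step 6: 1.22 × 1.40⁶ = 9.186
Step 7: 1.22 × 1.40⁷ = 12.860
Step 8: 1.22 × 1.40⁸ = 18.005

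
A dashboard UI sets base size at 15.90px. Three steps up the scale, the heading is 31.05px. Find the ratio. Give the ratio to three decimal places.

1.250

The ratio satisfies 15.90 × r³ = 31.05, so r = (31.05 / 15.90)^(1/3).
r = 1.9528^(1/3) ≈ 1.2499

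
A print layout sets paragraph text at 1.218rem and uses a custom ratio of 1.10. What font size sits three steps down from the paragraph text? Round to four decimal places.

A modular type scale is a geometric sequence: sizeₙ = base × rⁿ.
1.218 ÷ 1.10³ = 1.218 ÷ 1.33100 ≈ 0.9151

0.9151rem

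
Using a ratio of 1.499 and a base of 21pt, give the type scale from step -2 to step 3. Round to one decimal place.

9.3pt, 14.0pt, 21.0pt, 31.5pt, 47.2pt, 70.7pt

Step -2: 21.0 ÷ 1.499² = 9.3
Step -1: 21.0 ÷ 1.499 = 14.0
Step 0: 21pt
Step 1: 21.0 × 1.499 = 31.5
Step 2: 21.0 × 1.499² = 47.2
Step 3: 21.0 × 1.499³ = 70.7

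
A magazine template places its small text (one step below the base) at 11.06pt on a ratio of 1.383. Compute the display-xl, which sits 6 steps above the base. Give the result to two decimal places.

Moving from step -1 to step +6 is 7 steps up, so multiply by r⁷.
11.06 × 1.383⁷ = 11.06 × 9.67732 ≈ 107.031

107.03pt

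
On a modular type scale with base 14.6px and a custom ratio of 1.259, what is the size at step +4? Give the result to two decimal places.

A modular type scale is a geometric sequence: sizeₙ = base × rⁿ.
14.6 × 1.259⁴ = 14.6 × 2.51248 ≈ 36.68

36.68px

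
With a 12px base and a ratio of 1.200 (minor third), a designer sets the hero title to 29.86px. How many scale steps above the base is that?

5

1.200ⁿ = 29.86 / 12 = 2.4883
n = ln(2.4883) / ln(1.200) = 0.9116 / 0.1823 ≈ 5.00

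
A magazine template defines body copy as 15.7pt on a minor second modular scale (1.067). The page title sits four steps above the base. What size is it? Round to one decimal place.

Every step multiplies by the scale ratio.
15.7 × 1.067⁴ = 15.7 × 1.29616 ≈ 20.35

20.3pt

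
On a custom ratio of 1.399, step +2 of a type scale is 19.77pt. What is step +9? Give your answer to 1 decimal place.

207.4pt

19.77 × 1.399⁷ = 19.77 × 10.48876 ≈ 207.363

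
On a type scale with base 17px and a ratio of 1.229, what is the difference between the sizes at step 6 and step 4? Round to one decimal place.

Step 4: 17.0 × 1.229⁴ = 38.784px
Step 6: 17.0 × 1.229⁶ = 58.581px
Difference: 58.581 − 38.784 = 19.797px

19.8px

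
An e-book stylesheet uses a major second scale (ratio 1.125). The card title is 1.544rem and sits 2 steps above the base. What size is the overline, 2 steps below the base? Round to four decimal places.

The gap is -2 − (2) = -4 steps, so the factor is 1.125^-4.
1.544 ÷ 1.125⁴ = 1.544 ÷ 1.60181 ≈ 0.9639

0.9639rem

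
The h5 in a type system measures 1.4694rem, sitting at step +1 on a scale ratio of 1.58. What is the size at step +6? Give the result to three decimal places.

14.469rem

The gap is 6 − (1) = 5 steps, so the factor is 1.58^5.
1.4694 × 1.58⁵ = 1.4694 × 9.84658 ≈ 14.469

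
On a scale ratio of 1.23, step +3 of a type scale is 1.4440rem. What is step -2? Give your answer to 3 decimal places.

0.513rem

1.4440 ÷ 1.23⁵ = 1.4440 ÷ 2.81531 ≈ 0.513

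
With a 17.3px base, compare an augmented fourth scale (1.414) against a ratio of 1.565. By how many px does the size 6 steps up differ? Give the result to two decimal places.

Augmented fourth: 17.3 × 1.414⁶ = 138.2746px
At 1.565: 17.3 × 1.565⁶ = 254.1746px
Difference: 254.1746 − 138.2746 = 115.9000px

115.90px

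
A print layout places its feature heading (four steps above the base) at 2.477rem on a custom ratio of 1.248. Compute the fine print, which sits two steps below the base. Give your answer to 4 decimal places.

The gap is -2 − (4) = -6 steps, so the factor is 1.248^-6.
2.477 ÷ 1.248⁶ = 2.477 ÷ 3.77822 ≈ 0.6556

0.6556rem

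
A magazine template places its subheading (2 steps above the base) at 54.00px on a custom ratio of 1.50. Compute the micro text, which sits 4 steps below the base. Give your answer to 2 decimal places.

The gap is -4 − (2) = -6 steps, so the factor is 1.50^-6.
54.00 ÷ 1.50⁶ = 54.00 ÷ 11.39062 ≈ 4.741

4.74px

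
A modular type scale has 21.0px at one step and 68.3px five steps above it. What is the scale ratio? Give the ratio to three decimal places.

1.266

The ratio satisfies 21.0 × r⁵ = 68.3, so r = (68.3 / 21.0)^(1/5).
r = 3.2524^(1/5) ≈ 1.2660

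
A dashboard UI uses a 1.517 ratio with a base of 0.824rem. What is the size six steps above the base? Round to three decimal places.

A modular type scale is a geometric sequence: sizeₙ = base × rⁿ.
0.824 × 1.517⁶ = 0.824 × 12.18747 ≈ 10.042

10.042rem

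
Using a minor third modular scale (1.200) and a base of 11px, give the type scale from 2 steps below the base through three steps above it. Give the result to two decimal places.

7.64px, 9.17px, 11.00px, 13.20px, 15.84px, 19.01px

Step -2: 11.0 ÷ 1.200² = 7.64
Step -1: 11.0 ÷ 1.200 = 9.17
Step 0: 11px
Step 1: 11.0 × 1.200 = 13.20
Step 2: 11.0 × 1.200² = 15.84
Step 3: 11.0 × 1.200³ = 19.01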